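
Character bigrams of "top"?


Word: "top" (length 3)
Number of bigrams = 3 - 2 + 1 = 2
  Position 0: "to"
  Position 1: "op"
Bigrams = "to", "op"


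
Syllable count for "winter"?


Word: "winter"
Syllable breakdown: win | ter
Counting: 2 parts
= 2 syllables


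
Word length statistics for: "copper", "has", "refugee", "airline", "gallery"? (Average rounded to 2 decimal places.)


Lengths: "copper"=6, "has"=3, "refugee"=7, "airline"=7, "gallery"=7
Sum = 30, Count = 5
Average = 30/5 = 6.00
= avg=6.00, min=3, max=7


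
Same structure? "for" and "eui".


Pattern of "for": [0, 1, 2]
Pattern of "eui": [0, 1, 2]
Patterns match
Same pattern = Yes


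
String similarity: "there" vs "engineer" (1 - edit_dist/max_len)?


Word 1: "there" (length 5)
Word 2: "engineer" (length 8)
One optimal edit sequence:
  1. insert 'e'  (+1)
  2. insert 'n'  (+1)
  3. insert 'g'  (+1)
  4. substitute 't' -> 'i'  (+1)
  5. substitute 'h' -> 'n'  (+1)
  6. keep 'e'
  7. substitute 'r' -> 'e'  (+1)
  8. substitute 'e' -> 'r'  (+1)
Edit distance = 7
Max length = max(5, 8) = 8
Similarity = 1 - 7/8
= 0.1250


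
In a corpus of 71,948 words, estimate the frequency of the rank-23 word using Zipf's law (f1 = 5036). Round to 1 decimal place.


Zipf's law: f(r) = f(1) / r
f(1) = 5036
f(23) = 5036 / 23
= 219.0 occurrences


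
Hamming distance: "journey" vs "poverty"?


Comparing character by character (same length = 7):
  Pos 0: 'j' vs 'p' !=
  Pos 1: 'o' vs 'o' =
  Pos 2: 'u' vs 'v' !=
  Pos 3: 'r' vs 'e' !=
  Pos 4: 'n' vs 'r' !=
  Pos 5: 'e' vs 't' !=
  Pos 6: 'y' vs 'y' =
Hamming distance = 5


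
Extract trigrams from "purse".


Word: "purse" (length 5)
Number of trigrams = 5 - 3 + 1 = 3
  Position 0: "pur"
  Position 1: "urs"
  Position 2: "rse"
Trigrams = "pur", "urs", "rse"


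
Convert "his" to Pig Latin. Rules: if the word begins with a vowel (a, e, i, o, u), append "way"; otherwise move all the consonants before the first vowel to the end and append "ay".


Word: "his"
Starts with consonant(s) → move to end, add 'ay'
Consonant cluster: "h"
Pig Latin = "ishay"


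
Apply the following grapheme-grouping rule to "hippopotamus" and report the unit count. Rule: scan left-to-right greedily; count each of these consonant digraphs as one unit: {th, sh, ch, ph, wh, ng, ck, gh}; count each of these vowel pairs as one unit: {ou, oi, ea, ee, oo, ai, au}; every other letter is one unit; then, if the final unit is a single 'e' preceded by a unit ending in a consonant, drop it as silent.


Word: "hippopotamus" (12 letters)
Left-to-right scan:
  (1) 'h' (letter)
  (2) 'i' (letter)
  (3) 'p' (letter)
  (4) 'p' (letter)
  (5) 'o' (letter)
  (6) 'p' (letter)
  (7) 'o' (letter)
  (8) 't' (letter)
  (9) 'a' (letter)
  (10) 'm' (letter)
  (11) 'u' (letter)
  (12) 's' (letter)
Units from scan: 12
Sound units = 12 units


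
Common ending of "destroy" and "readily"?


Word 1: "destroy"
Word 2: "readily"
Comparing from end:
  Pos -1: 'y' == 'y'
  Pos -2: 'o' != 'l' (stop)
LCS = "y" (length 1)


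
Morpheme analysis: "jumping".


Word: "jumping"
Morphemes: jump + -ing
Each morpheme carries meaning
= 2 morphemes


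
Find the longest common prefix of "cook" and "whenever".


Word 1: "cook"
Word 2: "whenever"
Comparing from start:
  Pos 0: 'c' != 'w' (stop)
LCP = "" (length 0)


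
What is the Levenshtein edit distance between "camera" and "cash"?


Word 1: "camera" (length 6)
Word 2: "cash" (length 4)
One optimal edit sequence (insert/delete/substitute each cost 1):
  1. keep 'c'
  2. keep 'a'
  3. delete 'm'  (+1)
  4. delete 'e'  (+1)
  5. substitute 'r' -> 's'  (+1)
  6. substitute 'a' -> 'h'  (+1)
Total edit operations: 4
Edit distance = 4


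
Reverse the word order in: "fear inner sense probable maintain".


Original: "fear inner sense probable maintain"
Words (1..n): fear | inner | sense | probable | maintain
Reversed (n..1): maintain | probable | sense | inner | fear
Result = "maintain probable sense inner fear"


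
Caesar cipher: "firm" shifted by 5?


Word: "firm"
Shift: 5
Each letter → (letter + shift) mod 26:
  'f' (5) + 5 = 10 → 'k'
  'i' (8) + 5 = 13 → 'n'
  'r' (17) + 5 = 22 → 'w'
  'm' (12) + 5 = 17 → 'r'
Result = "knwr"


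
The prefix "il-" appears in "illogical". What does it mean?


Prefix: il-
As in: illogical -> il- + logical
Meaning = not


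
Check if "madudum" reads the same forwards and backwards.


Word: "madudum"
Reversed: "mududam"
Forward == Backward? madudum != mududam
Palindrome = No


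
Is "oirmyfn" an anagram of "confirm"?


Word 1: "confirm" → sorted: cfimnor
Word 2: "oirmyfn" → sorted: fimnory
Same letters? cfimnor != fimnory
Anagram = No


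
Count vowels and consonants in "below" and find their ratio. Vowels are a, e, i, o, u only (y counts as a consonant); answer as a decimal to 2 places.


Word: "below"
Vowels (a,e,i,o,u): 2
Consonants: 3
Ratio = 2/3
= 0.67


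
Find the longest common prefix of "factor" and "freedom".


Word 1: "factor"
Word 2: "freedom"
Comparing from start:
  Pos 0: 'f' == 'f'
  Pos 1: 'a' != 'r' (stop)
LCP = "f" (length 1)


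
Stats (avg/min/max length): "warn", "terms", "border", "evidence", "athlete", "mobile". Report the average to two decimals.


Lengths: "warn"=4, "terms"=5, "border"=6, "evidence"=8, "athlete"=7, "mobile"=6
Sum = 36, Count = 6
Average = 36/6 = 6.00
= avg=6.00, min=4, max=8


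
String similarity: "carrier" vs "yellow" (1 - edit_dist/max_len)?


Word 1: "carrier" (length 7)
Word 2: "yellow" (length 6)
One optimal edit sequence:
  1. delete 'c'  (+1)
  2. substitute 'a' -> 'y'  (+1)
  3. substitute 'r' -> 'e'  (+1)
  4. substitute 'r' -> 'l'  (+1)
  5. substitute 'i' -> 'l'  (+1)
  6. substitute 'e' -> 'o'  (+1)
  7. substitute 'r' -> 'w'  (+1)
Edit distance = 7
Max length = max(7, 6) = 7
Similarity = 1 - 7/7
= 0.0000


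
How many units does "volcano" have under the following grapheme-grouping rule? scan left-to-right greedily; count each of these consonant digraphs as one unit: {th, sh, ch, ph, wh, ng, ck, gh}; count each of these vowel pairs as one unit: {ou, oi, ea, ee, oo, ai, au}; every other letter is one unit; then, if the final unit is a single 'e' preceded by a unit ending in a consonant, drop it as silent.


Word: "volcano" (7 letters)
Left-to-right scan:
  [1] 'v' (letter)
  [2] 'o' (letter)
  [3] 'l' (letter)
  [4] 'c' (letter)
  [5] 'a' (letter)
  [6] 'n' (letter)
  [7] 'o' (letter)
Units from scan: 7
Sound units = 7 units


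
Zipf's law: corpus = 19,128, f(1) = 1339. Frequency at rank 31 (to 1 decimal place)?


Zipf's law: f(r) = f(1) / r
f(1) = 1339
f(31) = 1339 / 31
= 43.2 occurrences


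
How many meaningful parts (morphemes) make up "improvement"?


Word: "improvement"
Morphemes: improve / -ment
Each morpheme carries meaning
= 2 morphemes


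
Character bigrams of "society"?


Word: "society" (length 7)
Number of bigrams = 7 - 2 + 1 = 6
  Position 0: "so"
  Position 1: "oc"
  Position 2: "ci"
  Position 3: "ie"
  Position 4: "et"
  Position 5: "ty"
Bigrams = "so", "oc", "ci", "ie", "et", "ty"


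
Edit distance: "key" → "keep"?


Word 1: "key" (length 3)
Word 2: "keep" (length 4)
One optimal edit sequence (insert/delete/substitute each cost 1):
  1. keep 'k'
  2. insert 'e'  (+1)
  3. keep 'e'
  4. substitute 'y' -> 'p'  (+1)
Total edit operations: 2
Edit distance = 2


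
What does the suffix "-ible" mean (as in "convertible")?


Suffix: -ible
Example: convertible = convert + -ible
Meaning = capable of


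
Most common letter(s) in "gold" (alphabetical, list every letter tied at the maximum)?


Word: "gold"
Letter counts:
  'd': 1
  'g': 1
  'l': 1
  'o': 1
Maximum count = 1
Most frequent = 'd', 'g', 'l', 'o' (1 time each)


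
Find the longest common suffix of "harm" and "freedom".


Word 1: "harm"
Word 2: "freedom"
Comparing from end:
  Pos -1: 'm' == 'm'
  Pos -2: 'r' != 'o' (stop)
LCS = "m" (length 1)


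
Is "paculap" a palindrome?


Word: "paculap"
Reversed: "palucap"
Forward == Backward? paculap != palucap
Palindrome = No


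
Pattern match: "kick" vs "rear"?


Pattern of "kick": [0, 1, 2, 0]
Pattern of "rear": [0, 1, 2, 0]
Patterns match
Same pattern = Yes


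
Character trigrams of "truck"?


Word: "truck" (length 5)
Number of trigrams = 5 - 3 + 1 = 3
  Position 0: "tru"
  Position 1: "ruc"
  Position 2: "uck"
Trigrams = "tru", "ruc", "uck"


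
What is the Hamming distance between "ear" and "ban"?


Comparing character by character (same length = 3):
  Pos 0: 'e' vs 'b' !=
  Pos 1: 'a' vs 'a' =
  Pos 2: 'r' vs 'n' !=
Hamming distance = 2


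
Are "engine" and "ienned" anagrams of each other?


Word 1: "engine" → sorted: eeginn
Word 2: "ienned" → sorted: deeinn
Same letters? eeginn != deeinn
Anagram = No


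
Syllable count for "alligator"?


Word: "alligator"
Syllable breakdown: al | li | ga | tor
Counting: 4 parts
= 4 syllables


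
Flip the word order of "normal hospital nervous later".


Original: "normal hospital nervous later"
Words (1..n): normal | hospital | nervous | later
Reversed (n..1): later | nervous | hospital | normal
Result = "later nervous hospital normal"


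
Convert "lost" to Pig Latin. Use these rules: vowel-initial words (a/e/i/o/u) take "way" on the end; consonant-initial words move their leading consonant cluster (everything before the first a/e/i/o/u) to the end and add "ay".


Word: "lost"
Starts with consonant(s) → move to end, add 'ay'
Consonant cluster: "l"
Pig Latin = "ostlay"


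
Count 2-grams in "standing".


Word: "standing" (length 8)
Number of 2-grams = length - 2 + 1 = 8 - 2 + 1
= 7


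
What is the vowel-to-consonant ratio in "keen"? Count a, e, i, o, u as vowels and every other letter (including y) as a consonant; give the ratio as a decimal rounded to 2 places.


Word: "keen"
Vowels (a,e,i,o,u): 2
Consonants: 2
Ratio = 2/2
= 1.00


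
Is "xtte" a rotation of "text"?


Word: "text", Candidate: "xtte"
Method: check if candidate is substring of word+word
"texttext" contains "xtte"? Yes
Is rotation = Yes


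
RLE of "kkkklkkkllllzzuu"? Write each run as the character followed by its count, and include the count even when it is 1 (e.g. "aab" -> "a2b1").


String: "kkkklkkkllllzzuu"
Scanning for consecutive runs:
  'k' x 4
  'l' x 1
  'k' x 3
  'l' x 4
  'z' x 2
  'u' x 2
RLE = "k4l1k3l4z2u2"


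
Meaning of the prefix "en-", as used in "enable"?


Prefix: en-
As in: enable -> en- + able
Meaning = cause to / put into


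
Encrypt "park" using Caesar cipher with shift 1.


Word: "park"
Shift: 1
Each letter → (letter + shift) mod 26:
  'p' (15) + 1 = 16 → 'q'
  'a' (0) + 1 = 1 → 'b'
  'r' (17) + 1 = 18 → 's'
  'k' (10) + 1 = 11 → 'l'
Result = "qbsl"


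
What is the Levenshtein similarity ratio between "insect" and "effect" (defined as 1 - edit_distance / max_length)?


Word 1: "insect" (length 6)
Word 2: "effect" (length 6)
One optimal edit sequence:
  1. substitute 'i' -> 'e'  (+1)
  2. substitute 'n' -> 'f'  (+1)
  3. substitute 's' -> 'f'  (+1)
  4. keep 'e'
  5. keep 'c'
  6. keep 't'
Edit distance = 3
Max length = max(6, 6) = 6
Similarity = 1 - 3/6
= 0.5000


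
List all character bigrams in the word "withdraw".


Word: "withdraw" (length 8)
Number of bigrams = 8 - 2 + 1 = 7
  Position 0: "wi"
  Position 1: "it"
  Position 2: "th"
  Position 3: "hd"
  Position 4: "dr"
  Position 5: "ra"
  Position 6: "aw"
Bigrams = "wi", "it", "th", "hd", "dr", "ra", "aw"


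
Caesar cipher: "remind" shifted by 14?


Word: "remind"
Shift: 14
Each letter → (letter + shift) mod 26:
  'r' (17) + 14 = 5 → 'f'
  'e' (4) + 14 = 18 → 's'
  'm' (12) + 14 = 0 → 'a'
  'i' (8) + 14 = 22 → 'w'
  'n' (13) + 14 = 1 → 'b'
  'd' (3) + 14 = 17 → 'r'
Result = "fsawbr"


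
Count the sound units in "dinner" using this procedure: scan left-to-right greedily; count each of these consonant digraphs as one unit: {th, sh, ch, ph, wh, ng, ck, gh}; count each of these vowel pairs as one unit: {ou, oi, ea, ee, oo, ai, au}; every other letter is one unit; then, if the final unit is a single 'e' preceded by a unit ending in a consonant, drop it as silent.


Word: "dinner" (6 letters)
Left-to-right scan:
  1. 'd' (letter)
  2. 'i' (letter)
  3. 'n' (letter)
  4. 'n' (letter)
  5. 'e' (letter)
  6. 'r' (letter)
Units from scan: 6
Sound units = 6 units


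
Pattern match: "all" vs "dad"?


Pattern of "all": [0, 1, 1]
Pattern of "dad": [0, 1, 0]
Patterns do not match
Same pattern = No


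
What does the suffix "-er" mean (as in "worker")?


Suffix: -er
As in: worker -> work + -er
Meaning = one who / more


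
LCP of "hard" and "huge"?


Word 1: "hard"
Word 2: "huge"
Comparing from start:
  Pos 0: 'h' == 'h'
  Pos 1: 'a' != 'u' (stop)
LCP = "h" (length 1)


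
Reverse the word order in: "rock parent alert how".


Original: "rock parent alert how"
Words (1..n): rock | parent | alert | how
Reversed (n..1): how | alert | parent | rock
Result = "how alert parent rock"


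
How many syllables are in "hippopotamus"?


Word: "hippopotamus"
Syllable breakdown: hip · po · pot · a · mus
Counting: 5 parts
= 5 syllables


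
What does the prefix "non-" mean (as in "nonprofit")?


Prefix: non-
Example: nonprofit = non- + profit
Meaning = not


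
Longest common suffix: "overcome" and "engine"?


Word 1: "overcome"
Word 2: "engine"
Comparing from end:
  Pos -1: 'e' == 'e'
  Pos -2: 'm' != 'n' (stop)
LCS = "e" (length 1)


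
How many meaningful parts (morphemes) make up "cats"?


Word: "cats"
Morphemes: cat / -s
Each morpheme carries meaning
= 2 morphemes


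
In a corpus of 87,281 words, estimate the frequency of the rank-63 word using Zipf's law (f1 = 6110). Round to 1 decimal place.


Zipf's law: f(r) = f(1) / r
f(1) = 6110
f(63) = 6110 / 63
= 97.0 occurrences


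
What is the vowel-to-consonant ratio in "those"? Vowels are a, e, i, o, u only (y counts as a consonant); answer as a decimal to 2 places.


Word: "those"
Vowels (a,e,i,o,u): 2
Consonants: 3
Ratio = 2/3
= 0.67


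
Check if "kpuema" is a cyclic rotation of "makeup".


Word: "makeup", Candidate: "kpuema"
Method: check if candidate is substring of word+word
"makeupmakeup" contains "kpuema"? No
Is rotation = No


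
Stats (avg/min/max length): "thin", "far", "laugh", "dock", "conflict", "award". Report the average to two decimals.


Lengths: "thin"=4, "far"=3, "laugh"=5, "dock"=4, "conflict"=8, "award"=5
Sum = 29, Count = 6
Average = 29/6 = 4.83
= avg=4.83, min=3, max=8


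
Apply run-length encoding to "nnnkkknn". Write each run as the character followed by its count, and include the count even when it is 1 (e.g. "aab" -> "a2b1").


String: "nnnkkknn"
Scanning for consecutive runs:
  'n' x 3
  'k' x 3
  'n' x 2
RLE = "n3k3n2"


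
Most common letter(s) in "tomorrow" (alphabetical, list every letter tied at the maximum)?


Word: "tomorrow"
Letter counts:
  'm': 1
  'o': 3
  'r': 2
  't': 1
  'w': 1
Maximum count = 3
Most frequent = 'o' (3 times each)


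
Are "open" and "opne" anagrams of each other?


Word 1: "open" → sorted: enop
Word 2: "opne" → sorted: enop
Same letters? enop == enop
Anagram = Yes


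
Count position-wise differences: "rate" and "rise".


Comparing character by character (same length = 4):
  Pos 0: 'r' vs 'r' =
  Pos 1: 'a' vs 'i' !=
  Pos 2: 't' vs 's' !=
  Pos 3: 'e' vs 'e' =
Hamming distance = 2


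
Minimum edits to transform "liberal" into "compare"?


Word 1: "liberal" (length 7)
Word 2: "compare" (length 7)
One optimal edit sequence (insert/delete/substitute each cost 1):
  1. substitute 'l' -> 'c'  (+1)
  2. substitute 'i' -> 'o'  (+1)
  3. substitute 'b' -> 'm'  (+1)
  4. substitute 'e' -> 'p'  (+1)
  5. substitute 'r' -> 'a'  (+1)
  6. substitute 'a' -> 'r'  (+1)
  7. substitute 'l' -> 'e'  (+1)
Total edit operations: 7
Edit distance = 7


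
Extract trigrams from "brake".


Word: "brake" (length 5)
Number of trigrams = 5 - 3 + 1 = 3
  Position 0: "bra"
  Position 1: "rak"
  Position 2: "ake"
Trigrams = "bra", "rak", "ake"


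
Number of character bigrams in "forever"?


Word: "forever" (length 7)
Number of 2-grams = length - 2 + 1 = 7 - 2 + 1
= 6


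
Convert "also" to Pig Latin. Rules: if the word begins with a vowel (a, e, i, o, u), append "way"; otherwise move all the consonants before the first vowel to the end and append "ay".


Word: "also"
Starts with vowel → add 'way'
Pig Latin = "alsoway"


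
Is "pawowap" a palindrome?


Word: "pawowap"
Reversed: "pawowap"
Forward == Backward? pawowap == pawowap
Palindrome = Yes


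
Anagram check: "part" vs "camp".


Word 1: "part" → sorted: aprt
Word 2: "camp" → sorted: acmp
Same letters? aprt != acmp
Anagram = No


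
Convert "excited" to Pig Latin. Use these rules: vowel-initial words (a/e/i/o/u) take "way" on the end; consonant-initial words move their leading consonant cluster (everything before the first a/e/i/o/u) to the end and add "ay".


Word: "excited"
Starts with vowel → add 'way'
Pig Latin = "excitedway"


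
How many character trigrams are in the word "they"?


Word: "they" (length 4)
Number of 3-grams = length - 3 + 1 = 4 - 3 + 1
= 2


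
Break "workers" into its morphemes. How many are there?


Word: "workers"
Morphemes: work + -er + -s
Each morpheme carries meaning
= 3 morphemes


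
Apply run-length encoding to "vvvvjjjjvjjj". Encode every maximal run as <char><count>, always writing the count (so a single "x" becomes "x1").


String: "vvvvjjjjvjjj"
Scanning for consecutive runs:
  'v' x 4
  'j' x 4
  'v' x 1
  'j' x 3
RLE = "v4j4v1j3"


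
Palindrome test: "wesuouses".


Word: "wesuouses"
Reversed: "sesuousew"
Forward == Backward? wesuouses != sesuousew
Palindrome = No


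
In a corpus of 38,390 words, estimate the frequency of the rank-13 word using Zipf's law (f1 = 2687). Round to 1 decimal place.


Zipf's law: f(r) = f(1) / r
f(1) = 2687
f(13) = 2687 / 13
= 206.7 occurrences


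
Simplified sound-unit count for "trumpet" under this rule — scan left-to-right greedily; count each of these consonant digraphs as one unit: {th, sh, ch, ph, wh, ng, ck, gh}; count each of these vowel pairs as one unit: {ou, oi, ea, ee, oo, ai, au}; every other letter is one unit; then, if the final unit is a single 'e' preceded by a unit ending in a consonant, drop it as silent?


Word: "trumpet" (7 letters)
Left-to-right scan:
  [1] 't' (letter)
  [2] 'r' (letter)
  [3] 'u' (letter)
  [4] 'm' (letter)
  [5] 'p' (letter)
  [6] 'e' (letter)
  [7] 't' (letter)
Units from scan: 7
Sound units = 7 units


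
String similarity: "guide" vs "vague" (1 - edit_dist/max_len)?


Word 1: "guide" (length 5)
Word 2: "vague" (length 5)
One optimal edit sequence:
  1. substitute 'g' -> 'v'  (+1)
  2. substitute 'u' -> 'a'  (+1)
  3. substitute 'i' -> 'g'  (+1)
  4. substitute 'd' -> 'u'  (+1)
  5. keep 'e'
Edit distance = 4
Max length = max(5, 5) = 5
Similarity = 1 - 4/5
= 0.2000


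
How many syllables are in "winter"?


Word: "winter"
Syllable breakdown: win-ter
Counting: 2 parts
= 2 syllables


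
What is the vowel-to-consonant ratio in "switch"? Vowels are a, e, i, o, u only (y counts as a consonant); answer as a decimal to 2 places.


Word: "switch"
Vowels (a,e,i,o,u): 1
Consonants: 5
Ratio = 1/5
= 0.20


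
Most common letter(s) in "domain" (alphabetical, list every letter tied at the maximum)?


Word: "domain"
Letter counts:
  'a': 1
  'd': 1
  'i': 1
  'm': 1
  'n': 1
  'o': 1
Maximum count = 1
Most frequent = 'a', 'd', 'i', 'm', 'n', 'o' (1 time each)


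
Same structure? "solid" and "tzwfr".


Pattern of "solid": [0, 1, 2, 3, 4]
Pattern of "tzwfr": [0, 1, 2, 3, 4]
Patterns match
Same pattern = Yes


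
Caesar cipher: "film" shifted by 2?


Word: "film"
Shift: 2
Each letter → (letter + shift) mod 26:
  'f' (5) + 2 = 7 → 'h'
  'i' (8) + 2 = 10 → 'k'
  'l' (11) + 2 = 13 → 'n'
  'm' (12) + 2 = 14 → 'o'
Result = "hkno"


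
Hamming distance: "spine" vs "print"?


Comparing character by character (same length = 5):
  Pos 0: 's' vs 'p' !=
  Pos 1: 'p' vs 'r' !=
  Pos 2: 'i' vs 'i' =
  Pos 3: 'n' vs 'n' =
  Pos 4: 'e' vs 't' !=
Hamming distance = 3


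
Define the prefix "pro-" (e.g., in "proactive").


Prefix: pro-
Example: proactive = pro- + active
Meaning = forward / in favor of


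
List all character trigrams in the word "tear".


Word: "tear" (length 4)
Number of trigrams = 4 - 3 + 1 = 2
  Position 0: "tea"
  Position 1: "ear"
Trigrams = "tea", "ear"


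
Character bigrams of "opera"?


Word: "opera" (length 5)
Number of bigrams = 5 - 2 + 1 = 4
  Position 0: "op"
  Position 1: "pe"
  Position 2: "er"
  Position 3: "ra"
Bigrams = "op", "pe", "er", "ra"


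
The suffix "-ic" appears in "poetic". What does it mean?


Suffix: -ic
Example: poetic = poet + -ic
Meaning = relating to


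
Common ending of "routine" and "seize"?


Word 1: "routine"
Word 2: "seize"
Comparing from end:
  Pos -1: 'e' == 'e'
  Pos -2: 'n' != 'z' (stop)
LCS = "e" (length 1)


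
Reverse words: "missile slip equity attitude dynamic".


Original: "missile slip equity attitude dynamic"
Words (1..n): missile | slip | equity | attitude | dynamic
Reversed (n..1): dynamic | attitude | equity | slip | missile
Result = "dynamic attitude equity slip missile"


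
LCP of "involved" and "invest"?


Word 1: "involved"
Word 2: "invest"
Comparing from start:
  Pos 0: 'i' == 'i'
  Pos 1: 'n' == 'n'
  Pos 2: 'v' == 'v'
  Pos 3: 'o' != 'e' (stop)
LCP = "inv" (length 3)


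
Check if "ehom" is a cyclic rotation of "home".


Word: "home", Candidate: "ehom"
Method: check if candidate is substring of word+word
"homehome" contains "ehom"? Yes
Is rotation = Yes


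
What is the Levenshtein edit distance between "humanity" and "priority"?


Word 1: "humanity" (length 8)
Word 2: "priority" (length 8)
One optimal edit sequence (insert/delete/substitute each cost 1):
  1. substitute 'h' -> 'p'  (+1)
  2. substitute 'u' -> 'r'  (+1)
  3. substitute 'm' -> 'i'  (+1)
  4. substitute 'a' -> 'o'  (+1)
  5. substitute 'n' -> 'r'  (+1)
  6. keep 'i'
  7. keep 't'
  8. keep 'y'
Total edit operations: 5
Edit distance = 5


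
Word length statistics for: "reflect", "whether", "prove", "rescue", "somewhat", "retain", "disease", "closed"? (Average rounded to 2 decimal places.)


Lengths: "reflect"=7, "whether"=7, "prove"=5, "rescue"=6, "somewhat"=8, "retain"=6, "disease"=7, "closed"=6
Sum = 52, Count = 8
Average = 52/8 = 6.50
= avg=6.50, min=5, max=8


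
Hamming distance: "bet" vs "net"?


Comparing character by character (same length = 3):
  Pos 0: 'b' vs 'n' !=
  Pos 1: 'e' vs 'e' =
  Pos 2: 't' vs 't' =
Hamming distance = 1


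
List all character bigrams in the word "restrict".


Word: "restrict" (length 8)
Number of bigrams = 8 - 2 + 1 = 7
  Position 0: "re"
  Position 1: "es"
  Position 2: "st"
  Position 3: "tr"
  Position 4: "ri"
  Position 5: "ic"
  Position 6: "ct"
Bigrams = "re", "es", "st", "tr", "ri", "ic", "ct"


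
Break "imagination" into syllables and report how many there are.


Word: "imagination"
Syllable breakdown: i · mag · i · na · tion
Counting: 5 parts
= 5 syllables


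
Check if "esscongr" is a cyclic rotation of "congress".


Word: "congress", Candidate: "esscongr"
Method: check if candidate is substring of word+word
"congresscongress" contains "esscongr"? Yes
Is rotation = Yes


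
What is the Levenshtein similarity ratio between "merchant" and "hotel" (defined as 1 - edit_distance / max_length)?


Word 1: "merchant" (length 8)
Word 2: "hotel" (length 5)
One optimal edit sequence:
  1. delete 'm'  (+1)
  2. delete 'e'  (+1)
  3. delete 'r'  (+1)
  4. substitute 'c' -> 'h'  (+1)
  5. substitute 'h' -> 'o'  (+1)
  6. substitute 'a' -> 't'  (+1)
  7. substitute 'n' -> 'e'  (+1)
  8. substitute 't' -> 'l'  (+1)
Edit distance = 8
Max length = max(8, 5) = 8
Similarity = 1 - 8/8
= 0.0000


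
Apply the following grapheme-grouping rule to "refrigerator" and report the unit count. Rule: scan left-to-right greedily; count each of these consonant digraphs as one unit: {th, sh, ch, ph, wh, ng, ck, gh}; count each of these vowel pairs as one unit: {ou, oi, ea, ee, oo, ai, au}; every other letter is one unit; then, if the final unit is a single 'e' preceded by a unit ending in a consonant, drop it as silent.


Word: "refrigerator" (12 letters)
Left-to-right scan:
  1. 'r' (letter)
  2. 'e' (letter)
  3. 'f' (letter)
  4. 'r' (letter)
  5. 'i' (letter)
  6. 'g' (letter)
  7. 'e' (letter)
  8. 'r' (letter)
  9. 'a' (letter)
  10. 't' (letter)
  11. 'o' (letter)
  12. 'r' (letter)
Units from scan: 12
Sound units = 12 units


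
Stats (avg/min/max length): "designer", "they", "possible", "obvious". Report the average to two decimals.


Lengths: "designer"=8, "they"=4, "possible"=8, "obvious"=7
Sum = 27, Count = 4
Average = 27/4 = 6.75
= avg=6.75, min=4, max=8


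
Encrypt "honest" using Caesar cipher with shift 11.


Word: "honest"
Shift: 11
Each letter → (letter + shift) mod 26:
  'h' (7) + 11 = 18 → 's'
  'o' (14) + 11 = 25 → 'z'
  'n' (13) + 11 = 24 → 'y'
  'e' (4) + 11 = 15 → 'p'
  's' (18) + 11 = 3 → 'd'
  't' (19) + 11 = 4 → 'e'
Result = "szypde"


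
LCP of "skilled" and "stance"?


Word 1: "skilled"
Word 2: "stance"
Comparing from start:
  Pos 0: 's' == 's'
  Pos 1: 'k' != 't' (stop)
LCP = "s" (length 1)


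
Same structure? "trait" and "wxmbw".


Pattern of "trait": [0, 1, 2, 3, 0]
Pattern of "wxmbw": [0, 1, 2, 3, 0]
Patterns match
Same pattern = Yes


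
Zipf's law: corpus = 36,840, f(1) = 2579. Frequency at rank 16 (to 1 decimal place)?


Zipf's law: f(r) = f(1) / r
f(1) = 2579
f(16) = 2579 / 16
= 161.2 occurrences


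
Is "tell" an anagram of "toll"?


Word 1: "toll" → sorted: llot
Word 2: "tell" → sorted: ellt
Same letters? llot != ellt
Anagram = No


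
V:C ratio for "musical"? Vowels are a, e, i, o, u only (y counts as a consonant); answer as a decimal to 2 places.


Word: "musical"
Vowels (a,e,i,o,u): 3
Consonants: 4
Ratio = 3/4
= 0.75


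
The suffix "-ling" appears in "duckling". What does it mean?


Suffix: -ling
Example: duckling = duck + -ling
Meaning = small / young


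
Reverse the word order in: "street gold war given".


Original: "street gold war given"
Words (1..n): street | gold | war | given
Reversed (n..1): given | war | gold | street
Result = "given war gold street"


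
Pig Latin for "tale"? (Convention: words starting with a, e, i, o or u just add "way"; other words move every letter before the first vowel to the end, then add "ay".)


Word: "tale"
Starts with consonant(s) → move to end, add 'ay'
Consonant cluster: "t"
Pig Latin = "aletay"


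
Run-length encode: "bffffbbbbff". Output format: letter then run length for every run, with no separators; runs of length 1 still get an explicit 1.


String: "bffffbbbbff"
Scanning for consecutive runs:
  'b' x 1
  'f' x 4
  'b' x 4
  'f' x 2
RLE = "b1f4b4f2"


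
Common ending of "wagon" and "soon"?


Word 1: "wagon"
Word 2: "soon"
Comparing from end:
  Pos -1: 'n' == 'n'
  Pos -2: 'o' == 'o'
  Pos -3: 'g' != 'o' (stop)
LCS = "on" (length 2)


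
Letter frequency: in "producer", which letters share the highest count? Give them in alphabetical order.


Word: "producer"
Letter counts:
  'c': 1
  'd': 1
  'e': 1
  'o': 1
  'p': 1
  'r': 2
  'u': 1
Maximum count = 2
Most frequent = 'r' (2 times each)


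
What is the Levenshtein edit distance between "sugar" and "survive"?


Word 1: "sugar" (length 5)
Word 2: "survive" (length 7)
One optimal edit sequence (insert/delete/substitute each cost 1):
  1. keep 's'
  2. keep 'u'
  3. insert 'r'  (+1)
  4. insert 'v'  (+1)
  5. substitute 'g' -> 'i'  (+1)
  6. substitute 'a' -> 'v'  (+1)
  7. substitute 'r' -> 'e'  (+1)
Total edit operations: 5
Edit distance = 5


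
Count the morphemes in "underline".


Word: "underline"
Morphemes: under- + line
Each morpheme carries meaning
= 2 morphemes


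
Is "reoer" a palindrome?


Word: "reoer"
Reversed: "reoer"
Forward == Backward? reoer == reoer
Palindrome = Yes


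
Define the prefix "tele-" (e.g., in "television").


Prefix: tele-
As in: television -> tele- + vision
Meaning = distant


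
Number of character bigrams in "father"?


Word: "father" (length 6)
Number of 2-grams = length - 2 + 1 = 6 - 2 + 1
= 5


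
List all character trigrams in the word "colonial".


Word: "colonial" (length 8)
Number of trigrams = 8 - 3 + 1 = 6
  Position 0: "col"
  Position 1: "olo"
  Position 2: "lon"
  Position 3: "oni"
  Position 4: "nia"
  Position 5: "ial"
Trigrams = "col", "olo", "lon", "oni", "nia", "ial"


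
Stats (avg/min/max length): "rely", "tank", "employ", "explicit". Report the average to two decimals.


Lengths: "rely"=4, "tank"=4, "employ"=6, "explicit"=8
Sum = 22, Count = 4
Average = 22/4 = 5.50
= avg=5.50, min=4, max=8


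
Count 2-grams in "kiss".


Word: "kiss" (length 4)
Number of 2-grams = length - 2 + 1 = 4 - 2 + 1
= 3


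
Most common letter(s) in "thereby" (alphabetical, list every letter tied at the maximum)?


Word: "thereby"
Letter counts:
  'b': 1
  'e': 2
  'h': 1
  'r': 1
  't': 1
  'y': 1
Maximum count = 2
Most frequent = 'e' (2 times each)


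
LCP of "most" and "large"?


Word 1: "most"
Word 2: "large"
Comparing from start:
  Pos 0: 'm' != 'l' (stop)
LCP = "" (length 0)


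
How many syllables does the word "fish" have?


Word: "fish"
Syllable breakdown: fish
Counting: 1 part
= 1 syllable


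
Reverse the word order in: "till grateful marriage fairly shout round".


Original: "till grateful marriage fairly shout round"
Words (1..n): till | grateful | marriage | fairly | shout | round
Reversed (n..1): round | shout | fairly | marriage | grateful | till
Result = "round shout fairly marriage grateful till"


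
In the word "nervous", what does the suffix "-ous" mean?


Suffix: -ous
As in: nervous -> nerve + -ous, with a spelling change
Meaning = having quality of


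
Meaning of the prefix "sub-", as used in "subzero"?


Prefix: sub-
Example: subzero (sub- + zero)
Meaning = under / below


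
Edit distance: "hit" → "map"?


Word 1: "hit" (length 3)
Word 2: "map" (length 3)
One optimal edit sequence (insert/delete/substitute each cost 1):
  1. substitute 'h' -> 'm'  (+1)
  2. substitute 'i' -> 'a'  (+1)
  3. substitute 't' -> 'p'  (+1)
Total edit operations: 3
Edit distance = 3


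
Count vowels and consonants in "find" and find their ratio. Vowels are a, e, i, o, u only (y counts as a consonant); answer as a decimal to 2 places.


Word: "find"
Vowels (a,e,i,o,u): 1
Consonants: 3
Ratio = 1/3
= 0.33


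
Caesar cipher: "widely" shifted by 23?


Word: "widely"
Shift: 23
Each letter → (letter + shift) mod 26:
  'w' (22) + 23 = 19 → 't'
  'i' (8) + 23 = 5 → 'f'
  'd' (3) + 23 = 0 → 'a'
  'e' (4) + 23 = 1 → 'b'
  'l' (11) + 23 = 8 → 'i'
  'y' (24) + 23 = 21 → 'v'
Result = "tfabiv"


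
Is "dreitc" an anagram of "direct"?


Word 1: "direct" → sorted: cdeirt
Word 2: "dreitc" → sorted: cdeirt
Same letters? cdeirt == cdeirt
Anagram = Yes


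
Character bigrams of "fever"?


Word: "fever" (length 5)
Number of bigrams = 5 - 2 + 1 = 4
  Position 0: "fe"
  Position 1: "ev"
  Position 2: "ve"
  Position 3: "er"
Bigrams = "fe", "ev", "ve", "er"


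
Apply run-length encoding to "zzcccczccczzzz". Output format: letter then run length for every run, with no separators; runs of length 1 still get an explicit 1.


String: "zzcccczccczzzz"
Scanning for consecutive runs:
  'z' x 2
  'c' x 4
  'z' x 1
  'c' x 3
  'z' x 4
RLE = "z2c4z1c3z4"


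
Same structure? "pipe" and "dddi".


Pattern of "pipe": [0, 1, 0, 2]
Pattern of "dddi": [0, 0, 0, 1]
Patterns do not match
Same pattern = No


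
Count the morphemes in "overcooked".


Word: "overcooked"
Morphemes: over- + cook + -ed
Each morpheme carries meaning
= 3 morphemes


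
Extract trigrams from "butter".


Word: "butter" (length 6)
Number of trigrams = 6 - 3 + 1 = 4
  Position 0: "but"
  Position 1: "utt"
  Position 2: "tte"
  Position 3: "ter"
Trigrams = "but", "utt", "tte", "ter"


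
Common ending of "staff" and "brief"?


Word 1: "staff"
Word 2: "brief"
Comparing from end:
  Pos -1: 'f' == 'f'
  Pos -2: 'f' != 'e' (stop)
LCS = "f" (length 1)


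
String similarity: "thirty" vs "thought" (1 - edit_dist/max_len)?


Word 1: "thirty" (length 6)
Word 2: "thought" (length 7)
One optimal edit sequence:
  1. keep 't'
  2. keep 'h'
  3. insert 'o'  (+1)
  4. substitute 'i' -> 'u'  (+1)
  5. substitute 'r' -> 'g'  (+1)
  6. substitute 't' -> 'h'  (+1)
  7. substitute 'y' -> 't'  (+1)
Edit distance = 5
Max length = max(6, 7) = 7
Similarity = 1 - 5/7
= 0.2857


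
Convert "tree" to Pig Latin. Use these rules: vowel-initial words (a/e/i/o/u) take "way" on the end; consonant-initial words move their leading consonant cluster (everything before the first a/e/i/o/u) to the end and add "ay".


Word: "tree"
Starts with consonant(s) → move to end, add 'ay'
Consonant cluster: "tr"
Pig Latin = "eetray"


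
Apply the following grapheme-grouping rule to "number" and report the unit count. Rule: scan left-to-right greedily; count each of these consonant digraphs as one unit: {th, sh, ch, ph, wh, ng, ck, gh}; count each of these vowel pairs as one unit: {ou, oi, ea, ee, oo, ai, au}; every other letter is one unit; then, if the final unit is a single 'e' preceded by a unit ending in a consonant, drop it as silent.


Word: "number" (6 letters)
Left-to-right scan:
  1. 'n' (letter)
  2. 'u' (letter)
  3. 'm' (letter)
  4. 'b' (letter)
  5. 'e' (letter)
  6. 'r' (letter)
Units from scan: 6
Sound units = 6 units


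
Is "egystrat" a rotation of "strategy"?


Word: "strategy", Candidate: "egystrat"
Method: check if candidate is substring of word+word
"strategystrategy" contains "egystrat"? Yes
Is rotation = Yes


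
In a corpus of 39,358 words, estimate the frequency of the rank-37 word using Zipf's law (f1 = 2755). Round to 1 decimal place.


Zipf's law: f(r) = f(1) / r
f(1) = 2755
f(37) = 2755 / 37
= 74.5 occurrences


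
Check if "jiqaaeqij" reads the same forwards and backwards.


Word: "jiqaaeqij"
Reversed: "jiqeaaqij"
Forward == Backward? jiqaaeqij != jiqeaaqij
Palindrome = No


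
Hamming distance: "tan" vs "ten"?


Comparing character by character (same length = 3):
  Pos 0: 't' vs 't' =
  Pos 1: 'a' vs 'e' !=
  Pos 2: 'n' vs 'n' =
Hamming distance = 1


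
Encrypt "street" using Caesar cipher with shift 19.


Word: "street"
Shift: 19
Each letter → (letter + shift) mod 26:
  's' (18) + 19 = 11 → 'l'
  't' (19) + 19 = 12 → 'm'
  'r' (17) + 19 = 10 → 'k'
  'e' (4) + 19 = 23 → 'x'
  'e' (4) + 19 = 23 → 'x'
  't' (19) + 19 = 12 → 'm'
Result = "lmkxxm"


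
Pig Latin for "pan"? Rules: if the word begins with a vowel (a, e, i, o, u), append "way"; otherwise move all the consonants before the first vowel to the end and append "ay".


Word: "pan"
Starts with consonant(s) → move to end, add 'ay'
Consonant cluster: "p"
Pig Latin = "anpay"


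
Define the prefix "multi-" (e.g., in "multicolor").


Prefix: multi-
Example: multicolor = multi- + color
Meaning = many


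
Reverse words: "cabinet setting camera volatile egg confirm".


Original: "cabinet setting camera volatile egg confirm"
Words (1..n): cabinet | setting | camera | volatile | egg | confirm
Reversed (n..1): confirm | egg | volatile | camera | setting | cabinet
Result = "confirm egg volatile camera setting cabinet"


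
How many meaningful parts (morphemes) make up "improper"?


Word: "improper"
Morphemes: im- + proper
Each morpheme carries meaning
= 2 morphemes


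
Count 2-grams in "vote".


Word: "vote" (length 4)
Number of 2-grams = length - 2 + 1 = 4 - 2 + 1
= 3


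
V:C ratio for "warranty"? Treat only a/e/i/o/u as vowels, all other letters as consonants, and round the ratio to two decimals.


Word: "warranty"
Vowels (a,e,i,o,u): 2
Consonants: 6
Ratio = 2/6
= 0.33


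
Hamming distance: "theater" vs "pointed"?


Comparing character by character (same length = 7):
  Pos 0: 't' vs 'p' !=
  Pos 1: 'h' vs 'o' !=
  Pos 2: 'e' vs 'i' !=
  Pos 3: 'a' vs 'n' !=
  Pos 4: 't' vs 't' =
  Pos 5: 'e' vs 'e' =
  Pos 6: 'r' vs 'd' !=
Hamming distance = 5


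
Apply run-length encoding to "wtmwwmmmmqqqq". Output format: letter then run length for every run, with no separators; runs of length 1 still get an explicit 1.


String: "wtmwwmmmmqqqq"
Scanning for consecutive runs:
  'w' x 1
  't' x 1
  'm' x 1
  'w' x 2
  'm' x 4
  'q' x 4
RLE = "w1t1m1w2m4q4"


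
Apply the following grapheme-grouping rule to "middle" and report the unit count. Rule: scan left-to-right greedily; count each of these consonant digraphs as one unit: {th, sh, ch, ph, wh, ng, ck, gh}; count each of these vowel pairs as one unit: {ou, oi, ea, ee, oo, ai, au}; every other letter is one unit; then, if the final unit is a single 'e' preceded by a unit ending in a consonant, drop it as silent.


Word: "middle" (6 letters)
Left-to-right scan:
  (1) 'm' (letter)
  (2) 'i' (letter)
  (3) 'd' (letter)
  (4) 'd' (letter)
  (5) 'l' (letter)
  (6) 'e' (letter)
Units from scan: 6
Final unit is 'e' after a consonant -> drop as silent (-1)
Sound units = 5 units


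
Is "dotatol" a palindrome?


Word: "dotatol"
Reversed: "lotatod"
Forward == Backward? dotatol != lotatod
Palindrome = No


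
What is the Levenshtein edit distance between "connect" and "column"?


Word 1: "connect" (length 7)
Word 2: "column" (length 6)
One optimal edit sequence (insert/delete/substitute each cost 1):
  1. keep 'c'
  2. keep 'o'
  3. delete 'n'  (+1)
  4. substitute 'n' -> 'l'  (+1)
  5. substitute 'e' -> 'u'  (+1)
  6. substitute 'c' -> 'm'  (+1)
  7. substitute 't' -> 'n'  (+1)
Total edit operations: 5
Edit distance = 5


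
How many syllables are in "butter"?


Word: "butter"
Syllable breakdown: but | ter
Counting: 2 parts
= 2 syllables


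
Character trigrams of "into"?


Word: "into" (length 4)
Number of trigrams = 4 - 3 + 1 = 2
  Position 0: "int"
  Position 1: "nto"
Trigrams = "int", "nto"


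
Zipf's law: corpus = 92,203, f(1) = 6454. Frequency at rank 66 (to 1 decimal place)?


Zipf's law: f(r) = f(1) / r
f(1) = 6454
f(66) = 6454 / 66
= 97.8 occurrences


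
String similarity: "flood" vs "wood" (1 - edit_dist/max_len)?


Word 1: "flood" (length 5)
Word 2: "wood" (length 4)
One optimal edit sequence:
  1. delete 'f'  (+1)
  2. substitute 'l' -> 'w'  (+1)
  3. keep 'o'
  4. keep 'o'
  5. keep 'd'
Edit distance = 2
Max length = max(5, 4) = 5
Similarity = 1 - 2/5
= 0.6000


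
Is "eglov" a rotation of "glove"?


Word: "glove", Candidate: "eglov"
Method: check if candidate is substring of word+word
"gloveglove" contains "eglov"? Yes
Is rotation = Yes


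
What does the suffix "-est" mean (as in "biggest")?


Suffix: -est
Example: biggest (big + -est, with a spelling change)
Meaning = most


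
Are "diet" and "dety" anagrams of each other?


Word 1: "diet" → sorted: deit
Word 2: "dety" → sorted: dety
Same letters? deit != dety
Anagram = No


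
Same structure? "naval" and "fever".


Pattern of "naval": [0, 1, 2, 1, 3]
Pattern of "fever": [0, 1, 2, 1, 3]
Patterns match
Same pattern = Yes


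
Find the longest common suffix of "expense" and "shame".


Word 1: "expense"
Word 2: "shame"
Comparing from end:
  Pos -1: 'e' == 'e'
  Pos -2: 's' != 'm' (stop)
LCS = "e" (length 1)
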